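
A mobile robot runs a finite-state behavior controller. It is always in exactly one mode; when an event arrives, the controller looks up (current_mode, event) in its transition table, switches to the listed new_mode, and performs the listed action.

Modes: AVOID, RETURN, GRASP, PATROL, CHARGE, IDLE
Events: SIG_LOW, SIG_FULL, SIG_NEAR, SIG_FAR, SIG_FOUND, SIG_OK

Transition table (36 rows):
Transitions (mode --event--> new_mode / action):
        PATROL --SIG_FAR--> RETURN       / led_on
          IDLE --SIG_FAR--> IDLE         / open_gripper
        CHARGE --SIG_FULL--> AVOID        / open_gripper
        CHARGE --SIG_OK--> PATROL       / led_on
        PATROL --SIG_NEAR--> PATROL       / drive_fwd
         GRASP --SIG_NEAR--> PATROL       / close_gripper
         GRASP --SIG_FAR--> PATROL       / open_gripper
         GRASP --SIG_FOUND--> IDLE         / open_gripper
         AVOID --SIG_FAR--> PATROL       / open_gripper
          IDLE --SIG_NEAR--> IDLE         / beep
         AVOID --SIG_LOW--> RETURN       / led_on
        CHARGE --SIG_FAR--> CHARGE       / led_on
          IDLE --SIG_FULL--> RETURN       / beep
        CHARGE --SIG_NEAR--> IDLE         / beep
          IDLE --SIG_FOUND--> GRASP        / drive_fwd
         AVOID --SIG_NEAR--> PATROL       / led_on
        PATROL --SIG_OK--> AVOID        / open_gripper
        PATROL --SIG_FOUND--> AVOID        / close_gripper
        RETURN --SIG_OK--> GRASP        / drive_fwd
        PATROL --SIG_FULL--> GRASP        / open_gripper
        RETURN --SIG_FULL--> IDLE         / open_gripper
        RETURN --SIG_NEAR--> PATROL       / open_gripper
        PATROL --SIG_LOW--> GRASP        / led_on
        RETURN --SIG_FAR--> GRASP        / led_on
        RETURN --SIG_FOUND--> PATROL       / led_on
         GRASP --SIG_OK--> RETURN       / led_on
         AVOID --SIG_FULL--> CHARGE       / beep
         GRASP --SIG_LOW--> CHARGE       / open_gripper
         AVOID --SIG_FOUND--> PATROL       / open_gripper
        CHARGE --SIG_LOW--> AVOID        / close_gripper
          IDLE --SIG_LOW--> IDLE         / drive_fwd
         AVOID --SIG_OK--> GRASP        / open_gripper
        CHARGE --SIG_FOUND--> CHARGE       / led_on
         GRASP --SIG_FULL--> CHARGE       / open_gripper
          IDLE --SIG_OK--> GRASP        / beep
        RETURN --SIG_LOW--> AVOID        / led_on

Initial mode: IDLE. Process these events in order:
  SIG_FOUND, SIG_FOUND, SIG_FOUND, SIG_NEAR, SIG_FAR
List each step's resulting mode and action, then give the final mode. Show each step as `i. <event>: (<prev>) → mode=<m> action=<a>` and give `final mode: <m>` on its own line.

1. SIG_FOUND: (IDLE) → mode=GRASP action=drive_fwd
2. SIG_FOUND: (GRASP) → mode=IDLE action=open_gripper
3. SIG_FOUND: (IDLE) → mode=GRASP action=drive_fwd
4. SIG_NEAR: (GRASP) → mode=PATROL action=close_gripper
5. SIG_FAR: (PATROL) → mode=RETURN action=led_on

final mode: RETURN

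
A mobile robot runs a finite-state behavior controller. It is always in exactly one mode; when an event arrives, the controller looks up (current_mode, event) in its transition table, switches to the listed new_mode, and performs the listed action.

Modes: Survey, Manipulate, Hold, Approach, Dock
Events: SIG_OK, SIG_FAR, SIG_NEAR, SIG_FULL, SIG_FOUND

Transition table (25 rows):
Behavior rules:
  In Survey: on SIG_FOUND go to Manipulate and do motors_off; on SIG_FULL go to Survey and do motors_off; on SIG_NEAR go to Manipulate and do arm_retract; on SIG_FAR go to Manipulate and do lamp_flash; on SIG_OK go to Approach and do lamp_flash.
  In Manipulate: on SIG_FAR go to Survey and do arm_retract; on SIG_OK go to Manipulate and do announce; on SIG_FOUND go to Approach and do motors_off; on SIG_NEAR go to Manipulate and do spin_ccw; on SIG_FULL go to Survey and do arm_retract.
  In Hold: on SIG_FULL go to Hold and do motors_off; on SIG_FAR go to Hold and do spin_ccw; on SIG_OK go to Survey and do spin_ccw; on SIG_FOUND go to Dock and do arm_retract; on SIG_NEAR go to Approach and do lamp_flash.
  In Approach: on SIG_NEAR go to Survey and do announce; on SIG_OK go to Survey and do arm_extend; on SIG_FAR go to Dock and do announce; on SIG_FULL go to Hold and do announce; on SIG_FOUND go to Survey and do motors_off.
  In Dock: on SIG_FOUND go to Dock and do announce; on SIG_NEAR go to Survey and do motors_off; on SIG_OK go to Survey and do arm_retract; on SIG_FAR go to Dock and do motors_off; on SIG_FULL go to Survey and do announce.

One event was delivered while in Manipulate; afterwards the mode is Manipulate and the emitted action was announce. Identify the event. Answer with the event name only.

try SIG_OK: (Manipulate, SIG_OK) → (Manipulate, announce)  ← matches
try SIG_FAR: (Manipulate, SIG_FAR) → (Survey, arm_retract)
try SIG_NEAR: (Manipulate, SIG_NEAR) → (Manipulate, spin_ccw)
try SIG_FULL: (Manipulate, SIG_FULL) → (Survey, arm_retract)
try SIG_FOUND: (Manipulate, SIG_FOUND) → (Approach, motors_off)

SIG_OK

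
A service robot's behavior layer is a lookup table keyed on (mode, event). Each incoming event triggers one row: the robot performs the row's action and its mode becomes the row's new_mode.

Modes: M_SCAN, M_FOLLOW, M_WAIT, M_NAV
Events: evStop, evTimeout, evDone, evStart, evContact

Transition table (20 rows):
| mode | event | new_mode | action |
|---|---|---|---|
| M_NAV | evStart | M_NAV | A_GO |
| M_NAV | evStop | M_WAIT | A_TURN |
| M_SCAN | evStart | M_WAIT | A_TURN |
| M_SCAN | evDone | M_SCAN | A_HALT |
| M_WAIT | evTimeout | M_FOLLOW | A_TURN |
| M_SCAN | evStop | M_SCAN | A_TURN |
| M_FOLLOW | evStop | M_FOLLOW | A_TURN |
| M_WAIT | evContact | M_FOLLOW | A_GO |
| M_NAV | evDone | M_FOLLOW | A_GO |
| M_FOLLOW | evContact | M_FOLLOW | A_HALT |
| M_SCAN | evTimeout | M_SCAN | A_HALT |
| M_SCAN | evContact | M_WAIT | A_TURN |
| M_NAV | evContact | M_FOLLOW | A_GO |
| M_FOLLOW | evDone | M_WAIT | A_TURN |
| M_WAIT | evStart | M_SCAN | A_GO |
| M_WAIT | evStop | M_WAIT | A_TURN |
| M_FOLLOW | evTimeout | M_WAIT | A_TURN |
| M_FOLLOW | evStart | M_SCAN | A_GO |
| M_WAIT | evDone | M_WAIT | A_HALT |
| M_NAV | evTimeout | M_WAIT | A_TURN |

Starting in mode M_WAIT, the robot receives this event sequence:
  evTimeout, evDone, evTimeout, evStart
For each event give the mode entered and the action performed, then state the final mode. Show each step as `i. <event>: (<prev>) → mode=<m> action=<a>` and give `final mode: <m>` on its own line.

1. evTimeout: (M_WAIT) → mode=M_FOLLOW action=A_TURN
2. evDone: (M_FOLLOW) → mode=M_WAIT action=A_TURN
3. evTimeout: (M_WAIT) → mode=M_FOLLOW action=A_TURN
4. evStart: (M_FOLLOW) → mode=M_SCAN action=A_GO

final mode: M_SCAN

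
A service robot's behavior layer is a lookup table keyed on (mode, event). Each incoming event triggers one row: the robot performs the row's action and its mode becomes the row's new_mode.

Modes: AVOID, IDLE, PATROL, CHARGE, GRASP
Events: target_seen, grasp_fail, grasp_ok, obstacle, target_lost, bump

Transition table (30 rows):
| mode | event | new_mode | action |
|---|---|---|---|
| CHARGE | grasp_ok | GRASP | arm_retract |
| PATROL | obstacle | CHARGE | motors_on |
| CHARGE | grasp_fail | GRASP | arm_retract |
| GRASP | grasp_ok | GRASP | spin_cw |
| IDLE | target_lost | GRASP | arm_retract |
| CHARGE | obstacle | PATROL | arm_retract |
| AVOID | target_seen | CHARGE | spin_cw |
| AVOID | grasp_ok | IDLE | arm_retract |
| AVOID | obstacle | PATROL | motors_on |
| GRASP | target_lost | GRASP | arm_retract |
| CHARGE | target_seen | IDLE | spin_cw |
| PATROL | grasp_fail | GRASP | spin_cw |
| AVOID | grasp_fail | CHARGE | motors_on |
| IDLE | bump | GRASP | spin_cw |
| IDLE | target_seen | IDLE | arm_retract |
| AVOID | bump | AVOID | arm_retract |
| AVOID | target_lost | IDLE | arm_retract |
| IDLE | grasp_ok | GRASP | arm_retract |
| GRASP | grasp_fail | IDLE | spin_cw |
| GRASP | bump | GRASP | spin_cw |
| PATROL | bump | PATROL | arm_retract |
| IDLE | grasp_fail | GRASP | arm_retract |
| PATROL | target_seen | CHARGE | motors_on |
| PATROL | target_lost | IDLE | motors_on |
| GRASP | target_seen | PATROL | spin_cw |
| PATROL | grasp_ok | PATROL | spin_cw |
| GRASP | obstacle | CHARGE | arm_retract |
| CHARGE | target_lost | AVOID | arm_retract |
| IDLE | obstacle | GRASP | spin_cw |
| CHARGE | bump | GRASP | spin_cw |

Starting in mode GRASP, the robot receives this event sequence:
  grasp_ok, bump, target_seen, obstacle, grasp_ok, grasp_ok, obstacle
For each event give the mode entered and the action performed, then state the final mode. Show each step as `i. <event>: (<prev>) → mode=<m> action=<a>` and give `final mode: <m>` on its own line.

1. grasp_ok: (GRASP) → mode=GRASP action=spin_cw
2. bump: (GRASP) → mode=GRASP action=spin_cw
3. target_seen: (GRASP) → mode=PATROL action=spin_cw
4. obstacle: (PATROL) → mode=CHARGE action=motors_on
5. grasp_ok: (CHARGE) → mode=GRASP action=arm_retract
6. grasp_ok: (GRASP) → mode=GRASP action=spin_cw
7. obstacle: (GRASP) → mode=CHARGE action=arm_retract

final mode: CHARGE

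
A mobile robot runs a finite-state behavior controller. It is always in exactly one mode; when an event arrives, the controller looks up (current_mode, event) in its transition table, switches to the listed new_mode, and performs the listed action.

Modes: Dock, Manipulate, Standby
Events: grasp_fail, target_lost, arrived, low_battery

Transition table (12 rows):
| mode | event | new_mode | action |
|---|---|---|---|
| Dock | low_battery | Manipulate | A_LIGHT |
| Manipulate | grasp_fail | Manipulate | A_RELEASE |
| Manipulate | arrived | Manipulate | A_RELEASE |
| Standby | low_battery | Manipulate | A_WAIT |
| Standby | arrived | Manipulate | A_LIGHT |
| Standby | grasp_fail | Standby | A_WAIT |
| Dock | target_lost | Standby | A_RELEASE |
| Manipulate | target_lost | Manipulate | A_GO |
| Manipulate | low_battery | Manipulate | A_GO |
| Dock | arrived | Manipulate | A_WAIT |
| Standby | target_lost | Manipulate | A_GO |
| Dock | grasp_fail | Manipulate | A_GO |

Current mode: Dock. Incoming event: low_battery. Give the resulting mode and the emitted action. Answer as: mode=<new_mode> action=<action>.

mode=Manipulate action=A_LIGHT

current mode = Dock; filter table to that mode:
  (Dock, low_battery) → (Manipulate, A_LIGHT)  ← event matches
  (Dock, target_lost) → (Standby, A_RELEASE)
  (Dock, arrived) → (Manipulate, A_WAIT)
  (Dock, grasp_fail) → (Manipulate, A_GO)
event = low_battery selects (Manipulate, A_LIGHT)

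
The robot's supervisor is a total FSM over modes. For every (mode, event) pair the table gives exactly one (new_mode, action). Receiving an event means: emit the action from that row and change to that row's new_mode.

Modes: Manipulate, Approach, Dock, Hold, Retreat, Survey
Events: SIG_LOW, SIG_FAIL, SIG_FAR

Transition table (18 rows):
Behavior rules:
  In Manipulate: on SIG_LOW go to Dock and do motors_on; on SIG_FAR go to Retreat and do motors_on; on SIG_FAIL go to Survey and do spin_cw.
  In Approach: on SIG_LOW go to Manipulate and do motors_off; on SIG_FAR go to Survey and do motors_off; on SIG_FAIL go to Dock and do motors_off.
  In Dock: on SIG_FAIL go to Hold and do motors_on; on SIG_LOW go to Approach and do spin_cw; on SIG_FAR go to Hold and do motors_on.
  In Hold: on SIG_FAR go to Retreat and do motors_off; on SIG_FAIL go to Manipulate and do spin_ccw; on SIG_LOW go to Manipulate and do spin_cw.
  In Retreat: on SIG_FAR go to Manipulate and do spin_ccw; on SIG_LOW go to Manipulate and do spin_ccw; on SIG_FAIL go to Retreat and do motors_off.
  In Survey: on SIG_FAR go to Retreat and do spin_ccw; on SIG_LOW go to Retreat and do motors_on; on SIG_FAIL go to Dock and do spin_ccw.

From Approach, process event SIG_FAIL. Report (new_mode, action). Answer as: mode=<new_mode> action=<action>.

mode=Dock action=motors_off

current mode = Approach; filter table to that mode:
  (Approach, SIG_LOW) → (Manipulate, motors_off)
  (Approach, SIG_FAR) → (Survey, motors_off)
  (Approach, SIG_FAIL) → (Dock, motors_off)  ← event matches
event = SIG_FAIL selects (Dock, motors_off)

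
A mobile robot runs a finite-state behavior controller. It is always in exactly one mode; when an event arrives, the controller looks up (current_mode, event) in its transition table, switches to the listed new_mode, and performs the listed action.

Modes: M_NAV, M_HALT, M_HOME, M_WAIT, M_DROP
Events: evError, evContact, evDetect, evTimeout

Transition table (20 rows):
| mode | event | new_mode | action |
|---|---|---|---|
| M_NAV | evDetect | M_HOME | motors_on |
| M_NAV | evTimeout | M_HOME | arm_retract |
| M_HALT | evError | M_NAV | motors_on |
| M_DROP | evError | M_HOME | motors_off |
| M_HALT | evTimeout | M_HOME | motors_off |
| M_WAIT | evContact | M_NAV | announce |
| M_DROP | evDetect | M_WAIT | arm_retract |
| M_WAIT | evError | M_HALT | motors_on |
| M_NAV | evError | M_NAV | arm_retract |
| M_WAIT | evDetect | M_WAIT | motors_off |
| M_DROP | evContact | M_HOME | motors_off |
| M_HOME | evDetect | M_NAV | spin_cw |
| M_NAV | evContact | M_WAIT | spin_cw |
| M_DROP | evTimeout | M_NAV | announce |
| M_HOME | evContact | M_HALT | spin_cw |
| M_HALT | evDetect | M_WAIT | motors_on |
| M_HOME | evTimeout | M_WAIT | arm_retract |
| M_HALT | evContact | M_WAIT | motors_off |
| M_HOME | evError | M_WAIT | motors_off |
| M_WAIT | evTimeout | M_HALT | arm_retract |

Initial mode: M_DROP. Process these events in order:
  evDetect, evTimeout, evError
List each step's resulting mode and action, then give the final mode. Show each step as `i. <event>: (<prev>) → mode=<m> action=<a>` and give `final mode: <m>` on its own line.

1. evDetect: (M_DROP) → mode=M_WAIT action=arm_retract
2. evTimeout: (M_WAIT) → mode=M_HALT action=arm_retract
3. evError: (M_HALT) → mode=M_NAV action=motors_on

final mode: M_NAV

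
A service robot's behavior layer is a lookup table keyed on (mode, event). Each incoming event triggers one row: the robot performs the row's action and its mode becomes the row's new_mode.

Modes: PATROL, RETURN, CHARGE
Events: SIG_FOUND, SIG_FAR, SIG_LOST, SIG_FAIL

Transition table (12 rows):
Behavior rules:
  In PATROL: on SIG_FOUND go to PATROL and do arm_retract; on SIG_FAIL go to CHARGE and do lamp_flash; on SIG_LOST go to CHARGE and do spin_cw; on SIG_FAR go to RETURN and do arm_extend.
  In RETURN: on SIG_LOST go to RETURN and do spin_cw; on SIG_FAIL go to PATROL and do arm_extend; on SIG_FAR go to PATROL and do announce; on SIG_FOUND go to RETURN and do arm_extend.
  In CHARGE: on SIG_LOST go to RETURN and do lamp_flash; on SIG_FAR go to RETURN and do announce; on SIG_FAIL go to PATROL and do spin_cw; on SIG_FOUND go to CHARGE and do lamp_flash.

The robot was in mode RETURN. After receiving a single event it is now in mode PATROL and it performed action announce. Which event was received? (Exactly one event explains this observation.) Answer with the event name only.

try SIG_FOUND: (RETURN, SIG_FOUND) → (RETURN, arm_extend)
try SIG_FAR: (RETURN, SIG_FAR) → (PATROL, announce)  ← matches
try SIG_LOST: (RETURN, SIG_LOST) → (RETURN, spin_cw)
try SIG_FAIL: (RETURN, SIG_FAIL) → (PATROL, arm_extend)

SIG_FAR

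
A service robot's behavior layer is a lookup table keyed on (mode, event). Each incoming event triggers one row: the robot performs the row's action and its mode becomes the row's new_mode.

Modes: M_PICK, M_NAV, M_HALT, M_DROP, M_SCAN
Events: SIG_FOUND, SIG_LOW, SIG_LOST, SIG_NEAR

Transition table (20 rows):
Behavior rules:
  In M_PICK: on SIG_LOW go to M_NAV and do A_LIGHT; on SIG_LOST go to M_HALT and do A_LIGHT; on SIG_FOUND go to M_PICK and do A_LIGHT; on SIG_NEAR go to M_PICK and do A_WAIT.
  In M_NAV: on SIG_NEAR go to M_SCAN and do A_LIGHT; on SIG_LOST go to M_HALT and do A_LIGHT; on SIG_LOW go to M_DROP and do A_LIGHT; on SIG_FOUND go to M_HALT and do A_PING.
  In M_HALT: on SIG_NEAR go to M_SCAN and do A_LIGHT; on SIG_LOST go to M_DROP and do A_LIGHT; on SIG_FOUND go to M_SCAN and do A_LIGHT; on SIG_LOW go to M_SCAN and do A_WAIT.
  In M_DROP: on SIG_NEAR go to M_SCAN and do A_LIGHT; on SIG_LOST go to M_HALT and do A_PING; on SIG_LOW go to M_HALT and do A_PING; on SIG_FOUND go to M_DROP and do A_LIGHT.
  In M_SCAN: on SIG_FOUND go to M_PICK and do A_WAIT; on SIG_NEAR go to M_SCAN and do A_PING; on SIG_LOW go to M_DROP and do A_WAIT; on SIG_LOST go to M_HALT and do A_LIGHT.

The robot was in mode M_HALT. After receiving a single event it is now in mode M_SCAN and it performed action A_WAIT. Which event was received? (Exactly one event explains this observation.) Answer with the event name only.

SIG_LOW

try SIG_FOUND: (M_HALT, SIG_FOUND) → (M_SCAN, A_LIGHT)
try SIG_LOW: (M_HALT, SIG_LOW) → (M_SCAN, A_WAIT)  ← matches
try SIG_LOST: (M_HALT, SIG_LOST) → (M_DROP, A_LIGHT)
try SIG_NEAR: (M_HALT, SIG_NEAR) → (M_SCAN, A_LIGHT)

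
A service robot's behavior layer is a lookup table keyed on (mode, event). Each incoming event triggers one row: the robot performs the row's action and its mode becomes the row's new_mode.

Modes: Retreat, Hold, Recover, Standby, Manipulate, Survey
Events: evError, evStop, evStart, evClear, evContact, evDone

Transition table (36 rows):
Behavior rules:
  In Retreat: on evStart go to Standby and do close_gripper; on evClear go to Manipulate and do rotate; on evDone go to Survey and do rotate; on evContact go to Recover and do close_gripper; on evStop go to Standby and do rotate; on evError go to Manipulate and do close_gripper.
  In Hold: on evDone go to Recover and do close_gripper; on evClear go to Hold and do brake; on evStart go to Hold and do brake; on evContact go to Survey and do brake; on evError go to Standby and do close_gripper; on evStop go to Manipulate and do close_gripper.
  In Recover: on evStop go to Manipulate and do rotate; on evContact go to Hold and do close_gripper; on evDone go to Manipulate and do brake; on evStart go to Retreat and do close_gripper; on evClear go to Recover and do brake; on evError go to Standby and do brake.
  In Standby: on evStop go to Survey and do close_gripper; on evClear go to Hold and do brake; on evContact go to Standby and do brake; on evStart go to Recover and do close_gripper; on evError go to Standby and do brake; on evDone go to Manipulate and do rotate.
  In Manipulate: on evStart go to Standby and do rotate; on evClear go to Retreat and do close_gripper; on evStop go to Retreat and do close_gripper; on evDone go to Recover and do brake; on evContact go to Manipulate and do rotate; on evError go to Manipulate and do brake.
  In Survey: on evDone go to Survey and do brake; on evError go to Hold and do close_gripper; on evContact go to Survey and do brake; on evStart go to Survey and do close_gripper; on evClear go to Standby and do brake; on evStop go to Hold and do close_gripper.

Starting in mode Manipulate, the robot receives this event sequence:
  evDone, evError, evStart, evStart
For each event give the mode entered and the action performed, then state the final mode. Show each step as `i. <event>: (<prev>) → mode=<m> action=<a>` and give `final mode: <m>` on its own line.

final mode: Retreat

1. evDone: (Manipulate) → mode=Recover action=brake
2. evError: (Recover) → mode=Standby action=brake
3. evStart: (Standby) → mode=Recover action=close_gripper
4. evStart: (Recover) → mode=Retreat action=close_gripper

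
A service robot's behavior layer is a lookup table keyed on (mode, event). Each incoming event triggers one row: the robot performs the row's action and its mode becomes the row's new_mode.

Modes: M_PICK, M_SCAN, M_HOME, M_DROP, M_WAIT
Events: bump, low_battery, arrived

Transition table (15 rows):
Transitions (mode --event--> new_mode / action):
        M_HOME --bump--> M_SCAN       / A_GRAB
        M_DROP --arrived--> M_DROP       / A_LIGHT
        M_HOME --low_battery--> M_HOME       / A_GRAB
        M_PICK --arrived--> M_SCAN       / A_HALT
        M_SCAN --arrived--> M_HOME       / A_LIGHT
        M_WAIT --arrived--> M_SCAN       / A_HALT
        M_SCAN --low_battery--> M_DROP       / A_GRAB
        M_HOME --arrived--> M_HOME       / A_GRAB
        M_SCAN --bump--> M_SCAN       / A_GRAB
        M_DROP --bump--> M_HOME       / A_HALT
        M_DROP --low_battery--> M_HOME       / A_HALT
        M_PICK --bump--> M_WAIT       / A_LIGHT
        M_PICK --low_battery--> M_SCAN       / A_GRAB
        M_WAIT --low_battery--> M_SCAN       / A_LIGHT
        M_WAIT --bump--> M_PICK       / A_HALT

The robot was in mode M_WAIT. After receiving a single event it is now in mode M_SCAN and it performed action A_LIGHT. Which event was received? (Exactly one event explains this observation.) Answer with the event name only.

low_battery

try bump: (M_WAIT, bump) → (M_PICK, A_HALT)
try low_battery: (M_WAIT, low_battery) → (M_SCAN, A_LIGHT)  ← matches
try arrived: (M_WAIT, arrived) → (M_SCAN, A_HALT)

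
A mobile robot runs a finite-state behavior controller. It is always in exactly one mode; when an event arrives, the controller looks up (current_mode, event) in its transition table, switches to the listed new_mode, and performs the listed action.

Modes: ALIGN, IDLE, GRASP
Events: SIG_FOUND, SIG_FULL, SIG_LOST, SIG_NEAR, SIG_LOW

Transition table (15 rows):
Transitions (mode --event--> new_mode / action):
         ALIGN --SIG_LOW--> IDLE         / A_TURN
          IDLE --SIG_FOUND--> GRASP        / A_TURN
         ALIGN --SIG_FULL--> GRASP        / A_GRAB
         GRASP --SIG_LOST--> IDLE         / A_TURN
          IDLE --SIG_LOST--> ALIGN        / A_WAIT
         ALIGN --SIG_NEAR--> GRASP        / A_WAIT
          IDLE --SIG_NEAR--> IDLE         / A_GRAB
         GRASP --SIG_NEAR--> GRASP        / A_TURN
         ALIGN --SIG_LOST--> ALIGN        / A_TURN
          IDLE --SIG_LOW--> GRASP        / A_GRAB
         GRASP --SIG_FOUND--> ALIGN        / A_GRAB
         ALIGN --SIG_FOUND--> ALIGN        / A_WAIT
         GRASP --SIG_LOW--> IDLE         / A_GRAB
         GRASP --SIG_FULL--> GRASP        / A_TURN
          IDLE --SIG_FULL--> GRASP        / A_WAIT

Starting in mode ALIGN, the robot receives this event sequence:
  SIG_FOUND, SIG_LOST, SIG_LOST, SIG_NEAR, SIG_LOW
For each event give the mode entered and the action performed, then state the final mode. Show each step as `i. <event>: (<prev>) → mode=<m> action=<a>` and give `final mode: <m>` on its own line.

1. SIG_FOUND: (ALIGN) → mode=ALIGN action=A_WAIT
2. SIG_LOST: (ALIGN) → mode=ALIGN action=A_TURN
3. SIG_LOST: (ALIGN) → mode=ALIGN action=A_TURN
4. SIG_NEAR: (ALIGN) → mode=GRASP action=A_WAIT
5. SIG_LOW: (GRASP) → mode=IDLE action=A_GRAB

final mode: IDLE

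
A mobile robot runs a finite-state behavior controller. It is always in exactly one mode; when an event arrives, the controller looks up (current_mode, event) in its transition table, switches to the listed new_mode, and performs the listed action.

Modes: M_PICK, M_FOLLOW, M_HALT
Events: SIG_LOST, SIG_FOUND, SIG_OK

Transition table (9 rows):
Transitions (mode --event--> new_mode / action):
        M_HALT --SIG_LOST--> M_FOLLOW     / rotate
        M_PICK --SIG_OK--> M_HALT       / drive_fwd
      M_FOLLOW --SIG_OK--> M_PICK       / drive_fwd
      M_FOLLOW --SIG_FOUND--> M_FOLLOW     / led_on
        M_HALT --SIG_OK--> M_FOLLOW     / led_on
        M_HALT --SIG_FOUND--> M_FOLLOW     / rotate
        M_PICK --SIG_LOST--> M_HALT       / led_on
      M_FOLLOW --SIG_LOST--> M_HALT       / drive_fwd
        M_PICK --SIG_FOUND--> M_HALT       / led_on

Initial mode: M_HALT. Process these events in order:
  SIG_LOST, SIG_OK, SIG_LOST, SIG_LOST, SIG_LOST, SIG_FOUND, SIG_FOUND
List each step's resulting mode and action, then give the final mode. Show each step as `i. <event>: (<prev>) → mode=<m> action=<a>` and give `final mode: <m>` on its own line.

1. SIG_LOST: (M_HALT) → mode=M_FOLLOW action=rotate
2. SIG_OK: (M_FOLLOW) → mode=M_PICK action=drive_fwd
3. SIG_LOST: (M_PICK) → mode=M_HALT action=led_on
4. SIG_LOST: (M_HALT) → mode=M_FOLLOW action=rotate
5. SIG_LOST: (M_FOLLOW) → mode=M_HALT action=drive_fwd
6. SIG_FOUND: (M_HALT) → mode=M_FOLLOW action=rotate
7. SIG_FOUND: (M_FOLLOW) → mode=M_FOLLOW action=led_on

final mode: M_FOLLOW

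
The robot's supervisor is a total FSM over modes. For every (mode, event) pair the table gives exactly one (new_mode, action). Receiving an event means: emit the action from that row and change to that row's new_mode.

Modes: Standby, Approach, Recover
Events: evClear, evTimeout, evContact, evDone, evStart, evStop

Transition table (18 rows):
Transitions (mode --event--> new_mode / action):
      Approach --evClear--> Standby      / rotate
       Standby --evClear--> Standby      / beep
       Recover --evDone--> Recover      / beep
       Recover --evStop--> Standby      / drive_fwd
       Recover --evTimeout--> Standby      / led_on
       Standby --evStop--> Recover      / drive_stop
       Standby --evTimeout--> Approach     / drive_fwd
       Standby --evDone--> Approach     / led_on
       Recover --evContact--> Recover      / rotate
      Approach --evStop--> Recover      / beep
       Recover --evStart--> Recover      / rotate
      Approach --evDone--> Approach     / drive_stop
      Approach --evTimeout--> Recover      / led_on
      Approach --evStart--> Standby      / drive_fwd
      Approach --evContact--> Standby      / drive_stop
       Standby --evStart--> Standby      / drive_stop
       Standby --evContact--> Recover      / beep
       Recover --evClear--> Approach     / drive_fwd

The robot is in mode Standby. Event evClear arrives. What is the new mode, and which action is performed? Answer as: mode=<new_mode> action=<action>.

current mode = Standby; filter table to that mode:
  (Standby, evClear) → (Standby, beep)  ← event matches
  (Standby, evStop) → (Recover, drive_stop)
  (Standby, evTimeout) → (Approach, drive_fwd)
  (Standby, evDone) → (Approach, led_on)
  (Standby, evStart) → (Standby, drive_stop)
  (Standby, evContact) → (Recover, beep)
event = evClear selects (Standby, beep)

mode=Standby action=beep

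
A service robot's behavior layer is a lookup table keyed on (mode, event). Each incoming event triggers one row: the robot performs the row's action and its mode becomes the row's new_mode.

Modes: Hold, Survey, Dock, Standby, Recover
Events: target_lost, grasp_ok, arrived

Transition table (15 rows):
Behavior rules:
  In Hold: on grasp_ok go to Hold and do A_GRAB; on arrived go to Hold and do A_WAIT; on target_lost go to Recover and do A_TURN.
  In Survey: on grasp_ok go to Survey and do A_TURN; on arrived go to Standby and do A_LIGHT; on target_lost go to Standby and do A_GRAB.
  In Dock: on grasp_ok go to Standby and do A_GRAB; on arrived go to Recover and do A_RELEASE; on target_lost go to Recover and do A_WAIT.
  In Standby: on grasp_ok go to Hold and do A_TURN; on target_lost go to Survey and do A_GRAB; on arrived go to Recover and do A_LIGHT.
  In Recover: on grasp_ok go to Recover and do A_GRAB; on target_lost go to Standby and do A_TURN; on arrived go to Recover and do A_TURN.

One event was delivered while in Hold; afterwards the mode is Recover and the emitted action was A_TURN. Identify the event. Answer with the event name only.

try target_lost: (Hold, target_lost) → (Recover, A_TURN)  ← matches
try grasp_ok: (Hold, grasp_ok) → (Hold, A_GRAB)
try arrived: (Hold, arrived) → (Hold, A_WAIT)

target_lost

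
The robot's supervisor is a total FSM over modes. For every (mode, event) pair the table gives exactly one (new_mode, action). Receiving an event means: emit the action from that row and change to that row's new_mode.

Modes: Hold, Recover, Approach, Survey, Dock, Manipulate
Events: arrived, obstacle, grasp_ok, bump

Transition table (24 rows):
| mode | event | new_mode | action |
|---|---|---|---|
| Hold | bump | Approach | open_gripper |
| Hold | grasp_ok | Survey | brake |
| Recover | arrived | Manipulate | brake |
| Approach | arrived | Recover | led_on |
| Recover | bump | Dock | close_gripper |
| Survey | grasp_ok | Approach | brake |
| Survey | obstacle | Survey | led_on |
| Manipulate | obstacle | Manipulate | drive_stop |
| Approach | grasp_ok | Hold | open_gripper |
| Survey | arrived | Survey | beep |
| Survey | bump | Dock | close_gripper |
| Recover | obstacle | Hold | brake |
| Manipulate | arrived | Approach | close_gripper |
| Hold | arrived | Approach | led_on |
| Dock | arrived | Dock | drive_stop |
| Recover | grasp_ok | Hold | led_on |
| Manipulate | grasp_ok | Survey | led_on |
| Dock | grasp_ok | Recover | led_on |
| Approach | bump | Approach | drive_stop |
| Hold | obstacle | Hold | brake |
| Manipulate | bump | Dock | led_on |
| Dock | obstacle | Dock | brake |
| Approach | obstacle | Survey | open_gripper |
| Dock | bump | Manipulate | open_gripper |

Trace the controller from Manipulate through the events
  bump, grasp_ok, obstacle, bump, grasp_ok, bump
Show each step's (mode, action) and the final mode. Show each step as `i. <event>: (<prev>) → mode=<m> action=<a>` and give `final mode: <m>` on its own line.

final mode: Approach

1. bump: (Manipulate) → mode=Dock action=led_on
2. grasp_ok: (Dock) → mode=Recover action=led_on
3. obstacle: (Recover) → mode=Hold action=brake
4. bump: (Hold) → mode=Approach action=open_gripper
5. grasp_ok: (Approach) → mode=Hold action=open_gripper
6. bump: (Hold) → mode=Approach action=open_gripper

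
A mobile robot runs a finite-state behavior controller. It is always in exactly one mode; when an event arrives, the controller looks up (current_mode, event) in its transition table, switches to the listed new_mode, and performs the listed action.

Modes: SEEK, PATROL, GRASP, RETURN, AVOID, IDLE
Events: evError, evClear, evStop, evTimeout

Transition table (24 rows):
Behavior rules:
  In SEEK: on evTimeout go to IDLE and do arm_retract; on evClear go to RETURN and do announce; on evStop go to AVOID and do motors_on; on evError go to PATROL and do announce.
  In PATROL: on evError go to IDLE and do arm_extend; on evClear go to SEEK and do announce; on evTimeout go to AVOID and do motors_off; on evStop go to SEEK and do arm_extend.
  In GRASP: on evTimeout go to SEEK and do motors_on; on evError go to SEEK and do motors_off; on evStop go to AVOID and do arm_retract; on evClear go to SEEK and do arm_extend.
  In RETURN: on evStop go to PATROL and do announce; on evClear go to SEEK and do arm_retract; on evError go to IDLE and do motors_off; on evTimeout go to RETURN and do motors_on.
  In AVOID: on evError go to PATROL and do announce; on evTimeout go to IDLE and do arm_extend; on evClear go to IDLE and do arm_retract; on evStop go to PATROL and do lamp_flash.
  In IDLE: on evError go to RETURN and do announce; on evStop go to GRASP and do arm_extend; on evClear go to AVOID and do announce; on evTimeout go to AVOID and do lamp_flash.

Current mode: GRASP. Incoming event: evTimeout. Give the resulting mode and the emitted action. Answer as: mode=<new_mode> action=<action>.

mode=SEEK action=motors_on

current mode = GRASP; filter table to that mode:
  (GRASP, evTimeout) → (SEEK, motors_on)  ← event matches
  (GRASP, evError) → (SEEK, motors_off)
  (GRASP, evStop) → (AVOID, arm_retract)
  (GRASP, evClear) → (SEEK, arm_extend)
event = evTimeout selects (SEEK, motors_on)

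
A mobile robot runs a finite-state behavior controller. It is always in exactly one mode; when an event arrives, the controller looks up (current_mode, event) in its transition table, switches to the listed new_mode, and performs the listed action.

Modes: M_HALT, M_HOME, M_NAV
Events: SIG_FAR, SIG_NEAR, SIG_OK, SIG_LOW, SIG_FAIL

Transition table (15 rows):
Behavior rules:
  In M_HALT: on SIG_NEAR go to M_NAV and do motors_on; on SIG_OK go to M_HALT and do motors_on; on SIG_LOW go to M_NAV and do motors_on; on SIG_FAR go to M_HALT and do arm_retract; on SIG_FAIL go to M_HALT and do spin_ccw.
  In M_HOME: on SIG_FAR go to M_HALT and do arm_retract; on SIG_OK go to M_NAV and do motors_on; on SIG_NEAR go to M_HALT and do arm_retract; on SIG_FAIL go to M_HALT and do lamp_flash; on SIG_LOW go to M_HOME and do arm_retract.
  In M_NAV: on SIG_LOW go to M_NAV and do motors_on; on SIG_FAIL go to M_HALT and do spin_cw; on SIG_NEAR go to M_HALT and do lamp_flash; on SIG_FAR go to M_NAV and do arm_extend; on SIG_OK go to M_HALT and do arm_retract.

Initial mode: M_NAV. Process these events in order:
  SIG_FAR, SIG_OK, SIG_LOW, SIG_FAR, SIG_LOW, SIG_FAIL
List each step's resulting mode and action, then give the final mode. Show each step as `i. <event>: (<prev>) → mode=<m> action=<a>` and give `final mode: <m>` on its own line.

final mode: M_HALT

1. SIG_FAR: (M_NAV) → mode=M_NAV action=arm_extend
2. SIG_OK: (M_NAV) → mode=M_HALT action=arm_retract
3. SIG_LOW: (M_HALT) → mode=M_NAV action=motors_on
4. SIG_FAR: (M_NAV) → mode=M_NAV action=arm_extend
5. SIG_LOW: (M_NAV) → mode=M_NAV action=motors_on
6. SIG_FAIL: (M_NAV) → mode=M_HALT action=spin_cw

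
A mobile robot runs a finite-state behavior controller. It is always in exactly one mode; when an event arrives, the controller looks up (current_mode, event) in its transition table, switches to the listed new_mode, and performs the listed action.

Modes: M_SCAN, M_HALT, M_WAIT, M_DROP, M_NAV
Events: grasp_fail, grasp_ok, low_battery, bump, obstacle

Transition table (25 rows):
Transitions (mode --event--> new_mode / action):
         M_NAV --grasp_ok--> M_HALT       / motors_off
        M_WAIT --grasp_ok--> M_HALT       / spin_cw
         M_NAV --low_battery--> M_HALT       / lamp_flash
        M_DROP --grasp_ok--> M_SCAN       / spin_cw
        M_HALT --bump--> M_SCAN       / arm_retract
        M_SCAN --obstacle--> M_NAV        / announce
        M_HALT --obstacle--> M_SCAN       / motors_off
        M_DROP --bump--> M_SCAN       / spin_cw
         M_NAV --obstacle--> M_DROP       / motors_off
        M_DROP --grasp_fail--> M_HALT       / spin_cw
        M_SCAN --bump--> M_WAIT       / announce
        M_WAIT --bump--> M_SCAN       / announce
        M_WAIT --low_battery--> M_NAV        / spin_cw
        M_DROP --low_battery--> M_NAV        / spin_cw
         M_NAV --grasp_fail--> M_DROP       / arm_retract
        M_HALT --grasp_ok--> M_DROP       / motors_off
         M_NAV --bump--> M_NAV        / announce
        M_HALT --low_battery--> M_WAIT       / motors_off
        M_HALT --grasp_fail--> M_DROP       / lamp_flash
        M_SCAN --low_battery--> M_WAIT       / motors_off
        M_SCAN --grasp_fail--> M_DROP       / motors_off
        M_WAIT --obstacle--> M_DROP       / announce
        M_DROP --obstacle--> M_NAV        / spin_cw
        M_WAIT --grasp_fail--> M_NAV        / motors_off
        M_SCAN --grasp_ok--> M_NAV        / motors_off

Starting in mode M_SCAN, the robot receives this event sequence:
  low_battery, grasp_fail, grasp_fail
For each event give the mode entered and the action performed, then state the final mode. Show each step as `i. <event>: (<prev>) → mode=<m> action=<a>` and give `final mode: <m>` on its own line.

1. low_battery: (M_SCAN) → mode=M_WAIT action=motors_off
2. grasp_fail: (M_WAIT) → mode=M_NAV action=motors_off
3. grasp_fail: (M_NAV) → mode=M_DROP action=arm_retract

final mode: M_DROP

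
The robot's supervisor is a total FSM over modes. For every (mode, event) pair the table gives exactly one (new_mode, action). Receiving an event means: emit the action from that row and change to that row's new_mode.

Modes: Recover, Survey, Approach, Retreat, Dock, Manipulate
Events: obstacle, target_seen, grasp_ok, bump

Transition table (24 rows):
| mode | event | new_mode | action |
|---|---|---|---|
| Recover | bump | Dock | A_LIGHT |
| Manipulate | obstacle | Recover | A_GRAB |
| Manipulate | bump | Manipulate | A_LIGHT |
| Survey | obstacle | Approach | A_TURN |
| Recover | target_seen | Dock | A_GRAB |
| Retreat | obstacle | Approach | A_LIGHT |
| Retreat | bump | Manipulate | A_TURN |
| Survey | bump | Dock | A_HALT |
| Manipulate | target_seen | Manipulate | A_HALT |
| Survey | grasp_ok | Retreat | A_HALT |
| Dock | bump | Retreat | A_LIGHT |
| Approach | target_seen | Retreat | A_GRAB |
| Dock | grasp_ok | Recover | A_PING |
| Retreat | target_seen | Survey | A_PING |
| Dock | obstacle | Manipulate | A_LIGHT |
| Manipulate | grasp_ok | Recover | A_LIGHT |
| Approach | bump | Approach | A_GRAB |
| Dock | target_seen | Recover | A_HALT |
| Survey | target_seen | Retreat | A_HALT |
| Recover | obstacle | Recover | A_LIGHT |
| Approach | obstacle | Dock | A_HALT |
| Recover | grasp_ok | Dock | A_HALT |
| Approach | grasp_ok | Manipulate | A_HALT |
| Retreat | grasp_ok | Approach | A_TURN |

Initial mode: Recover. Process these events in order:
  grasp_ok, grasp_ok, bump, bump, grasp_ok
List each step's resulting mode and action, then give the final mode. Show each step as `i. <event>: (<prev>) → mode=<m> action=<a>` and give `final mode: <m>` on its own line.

final mode: Approach

1. grasp_ok: (Recover) → mode=Dock action=A_HALT
2. grasp_ok: (Dock) → mode=Recover action=A_PING
3. bump: (Recover) → mode=Dock action=A_LIGHT
4. bump: (Dock) → mode=Retreat action=A_LIGHT
5. grasp_ok: (Retreat) → mode=Approach action=A_TURN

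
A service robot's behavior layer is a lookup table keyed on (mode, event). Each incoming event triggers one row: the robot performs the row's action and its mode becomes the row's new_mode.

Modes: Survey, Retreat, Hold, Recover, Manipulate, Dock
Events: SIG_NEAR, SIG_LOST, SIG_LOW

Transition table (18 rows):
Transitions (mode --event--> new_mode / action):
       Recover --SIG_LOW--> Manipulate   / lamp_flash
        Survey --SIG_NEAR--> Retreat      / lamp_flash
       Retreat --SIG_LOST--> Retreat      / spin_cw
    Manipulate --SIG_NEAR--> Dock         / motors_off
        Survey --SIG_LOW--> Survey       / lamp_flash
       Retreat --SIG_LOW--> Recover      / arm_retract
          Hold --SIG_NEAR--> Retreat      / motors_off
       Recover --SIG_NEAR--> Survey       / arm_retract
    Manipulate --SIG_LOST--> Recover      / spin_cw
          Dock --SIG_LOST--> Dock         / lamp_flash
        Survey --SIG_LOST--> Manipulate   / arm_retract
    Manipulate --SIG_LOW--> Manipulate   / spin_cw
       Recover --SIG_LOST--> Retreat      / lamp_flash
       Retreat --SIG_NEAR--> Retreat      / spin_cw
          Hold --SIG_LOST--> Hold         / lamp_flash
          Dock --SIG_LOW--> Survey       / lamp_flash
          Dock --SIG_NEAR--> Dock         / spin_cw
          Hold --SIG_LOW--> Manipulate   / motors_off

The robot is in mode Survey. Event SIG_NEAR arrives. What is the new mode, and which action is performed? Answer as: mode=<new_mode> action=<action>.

mode=Retreat action=lamp_flash

current mode = Survey; filter table to that mode:
  (Survey, SIG_NEAR) → (Retreat, lamp_flash)  ← event matches
  (Survey, SIG_LOW) → (Survey, lamp_flash)
  (Survey, SIG_LOST) → (Manipulate, arm_retract)
event = SIG_NEAR selects (Retreat, lamp_flash)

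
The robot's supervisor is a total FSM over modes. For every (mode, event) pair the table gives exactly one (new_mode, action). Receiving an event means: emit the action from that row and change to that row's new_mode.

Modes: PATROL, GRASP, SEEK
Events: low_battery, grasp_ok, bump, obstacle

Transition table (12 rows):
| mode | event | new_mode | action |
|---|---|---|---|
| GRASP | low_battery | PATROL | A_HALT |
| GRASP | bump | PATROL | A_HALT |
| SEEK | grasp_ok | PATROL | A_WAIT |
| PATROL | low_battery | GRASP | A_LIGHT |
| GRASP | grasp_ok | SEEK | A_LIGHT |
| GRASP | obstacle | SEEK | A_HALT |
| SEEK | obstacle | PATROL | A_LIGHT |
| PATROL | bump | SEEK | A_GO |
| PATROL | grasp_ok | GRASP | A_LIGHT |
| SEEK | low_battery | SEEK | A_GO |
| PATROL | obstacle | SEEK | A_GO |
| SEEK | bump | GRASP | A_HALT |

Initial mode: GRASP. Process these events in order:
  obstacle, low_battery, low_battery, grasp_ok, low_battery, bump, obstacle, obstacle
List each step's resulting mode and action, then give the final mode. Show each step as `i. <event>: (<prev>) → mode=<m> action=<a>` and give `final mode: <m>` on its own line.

1. obstacle: (GRASP) → mode=SEEK action=A_HALT
2. low_battery: (SEEK) → mode=SEEK action=A_GO
3. low_battery: (SEEK) → mode=SEEK action=A_GO
4. grasp_ok: (SEEK) → mode=PATROL action=A_WAIT
5. low_battery: (PATROL) → mode=GRASP action=A_LIGHT
6. bump: (GRASP) → mode=PATROL action=A_HALT
7. obstacle: (PATROL) → mode=SEEK action=A_GO
8. obstacle: (SEEK) → mode=PATROL action=A_LIGHT

final mode: PATROL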